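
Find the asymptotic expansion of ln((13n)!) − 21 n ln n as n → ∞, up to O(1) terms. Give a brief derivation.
ln((13n)!) − 21 n ln n = −8 n ln n + 13(ln 13 − 1) n + (1/2) ln(2π·13n) + O(1/n)

Stirling: ln((13n)!) = 13n ln(13n) − 13n + (1/2) ln(2π·13n) + O(1/n).
Expand 13n ln(13n) = 13n (ln n + ln 13) = 13n ln n + 13n ln 13.
Subtract 21n ln n: leading term is (13 − 21) n ln n = −8 n ln n. The next term is 13n ln 13 − 13n = 13(ln 13 − 1) n. Then the (1/2) ln(2π·13n) correction.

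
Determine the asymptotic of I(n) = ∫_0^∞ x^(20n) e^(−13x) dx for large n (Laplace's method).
I(n) ~ (sqrt(2π·20n) / 13) · (20n/(13e))^(20n)

Write the integrand as exp(20n ln x − 13x) and set f(x) = 20n ln x − 13x. Then f'(x) = 20n/x − 13 = 0 at x* = 20n/13, and f''(x*) = −20n/x*^2 = −13^2/(20n). Laplace's method (interior maximum) gives
  I(n) ~ e^(f(x*)) · sqrt(2π / |f''(x*)|)
        = exp(20n ln(20n/13) − 20n) · sqrt(2π · 20n / 13^2)
        = (20n/13)^(20n) e^(−20n) · sqrt(2π·20n) / 13
        = (sqrt(2π·20n) / 13) · (20n/(13e))^(20n).
This matches Γ(20n+1)/13^(20n+1) with Stirling applied to Γ.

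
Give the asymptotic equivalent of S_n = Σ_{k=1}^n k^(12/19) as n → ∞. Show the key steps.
S_n ~ (19/31) · n^(31/19)

Integral comparison: Σ_{k=1}^n k^(12/19) = ∫_0^n x^(12/19) dx + O(n^(12/19)). The integral is n^(1 + 12/19) / (1 + 12/19) = n^((12+19)/19) / ((12+19)/19) = (19/31) · n^(31/19).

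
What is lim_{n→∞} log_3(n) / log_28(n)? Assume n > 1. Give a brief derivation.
lim = ln(28) / ln(3) = log_3(28)

Change of base: log_3(n) = ln n / ln 3 and log_28(n) = ln n / ln 28. The ratio is (ln n / ln 3) · (ln 28 / ln n) = ln 28 / ln 3, a constant independent of n. So the limit is ln 28 / ln 3 = log_3(28).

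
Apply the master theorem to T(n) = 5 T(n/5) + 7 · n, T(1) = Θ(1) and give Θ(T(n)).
T(n) = Θ(n log n)

log_5 5 = 1, and f(n) = 7 · n = Θ(n^(log_5 5)). This is Case 2 of the master theorem: T(n) = Θ(f(n) · log n) = Θ(n log n).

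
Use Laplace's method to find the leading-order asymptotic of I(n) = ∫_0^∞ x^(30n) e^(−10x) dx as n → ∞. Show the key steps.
I(n) ~ (sqrt(2π·30n) / 10) · (30n/(10e))^(30n)

Write the integrand as exp(30n ln x − 10x) and set f(x) = 30n ln x − 10x. Then f'(x) = 30n/x − 10 = 0 at x* = 30n/10, and f''(x*) = −30n/x*^2 = −10^2/(30n). Laplace's method (interior maximum) gives
  I(n) ~ e^(f(x*)) · sqrt(2π / |f''(x*)|)
        = exp(30n ln(30n/10) − 30n) · sqrt(2π · 30n / 10^2)
        = (30n/10)^(30n) e^(−30n) · sqrt(2π·30n) / 10
        = (sqrt(2π·30n) / 10) · (30n/(10e))^(30n).
This matches Γ(30n+1)/10^(30n+1) with Stirling applied to Γ.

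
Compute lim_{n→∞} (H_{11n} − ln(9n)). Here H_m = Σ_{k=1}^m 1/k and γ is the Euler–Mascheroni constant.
lim = ln(11/9) + γ

By Euler-Maclaurin, H_m = ln m + γ + O(1/m). So
  H_{11n} − ln(9n) = ln(11n) + γ − ln(9n) + O(1/n)
                       = ln(11/9) + γ + O(1/n).
Hence the limit is ln(11/9) + γ.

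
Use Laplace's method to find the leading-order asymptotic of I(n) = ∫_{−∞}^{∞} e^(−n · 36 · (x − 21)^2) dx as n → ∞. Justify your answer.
I(n) = sqrt(π/(36n))

Here φ(x) = 36 · (x − 21)^2 has its unique minimum at x* = 21 with φ(x*) = 0 and φ''(x*) = 72. Laplace's method gives
  I(n) ~ e^(−n φ(x*)) · sqrt(2π / (n · φ''(x*))) = sqrt(2π / (72n)) = sqrt(π/(36n)).
This is exact: substituting u = (x − 21)·sqrt(36n) gives I(n) = (1/sqrt(36n)) ∫_{−∞}^{∞} e^(−u^2) du = sqrt(π/(36n)).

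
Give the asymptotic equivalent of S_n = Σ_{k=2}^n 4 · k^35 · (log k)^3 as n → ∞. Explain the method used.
S_n ~ n^36 · (log n)^3 / 9

By integral comparison, S_n = ∫_1^n 4 · x^35 · (log x)^3 dx + O(n^35 · (log n)^3). For the integral, the leading term of ∫_1^n x^35 (log x)^3 dx is n^36/36 · (log n)^3 (by repeated integration by parts; each step lowers the log-exponent and produces a relatively O(1/log n) correction). Hence S_n ~ n^36 · (log n)^3 / 9.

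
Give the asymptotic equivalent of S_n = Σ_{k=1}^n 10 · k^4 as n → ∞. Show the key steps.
S_n ~ 2 · n^5

By integral comparison (Euler-Maclaurin), Σ_{k=1}^n 10 · k^4 = 10 · ∫_0^n x^4 dx + O(n^4) = 10 · n^5/5 = 2 · n^5 + O(n^4). (Equivalently, Faulhaber's formula gives the same leading term.)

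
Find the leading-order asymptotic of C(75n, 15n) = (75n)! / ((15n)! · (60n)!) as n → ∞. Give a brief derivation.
C(75n, 15n) ~ (3125/256)^(15n) · sqrt(5/(8π·15n))

Write N = 15n. Apply Stirling to each factorial:
  (5N)! ~ sqrt(2π·5N) · (5N/e)^(5N),
  N! ~ sqrt(2π N) · (N/e)^N,
  (4N)! ~ sqrt(2π·4N) · (4N/e)^(4N).
The exponential factors combine to (5N)^(5N) / (N^N · (4N)^(4N)) = 5^(5N)/4^(4N) = (5^5/4^4)^N = (3125/256)^N.
The square-root prefactors combine to sqrt(2π·5N) / (sqrt(2π N)·sqrt(2π·4N)) = sqrt(5 / (2π·4·N)) = sqrt(5/(8π·15n)).
Substituting N = 15n: C(75n, 15n) ~ (3125/256)^(15n) · sqrt(5/(8π·15n)).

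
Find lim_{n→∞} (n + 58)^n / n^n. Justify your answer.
lim = e^58

Rewrite as (1 + 58/n)^(n). By the standard limit (1 + x/n)^n → e^x, we have (1 + 58/n)^n → e^58, and raising to the 1st power gives e^58.
More precisely, ln[(1 + 58/n)^(n)] = n · ln(1 + 58/n) = n · (58/n + O(1/n^2)) = 58 + O(1/n) → 58.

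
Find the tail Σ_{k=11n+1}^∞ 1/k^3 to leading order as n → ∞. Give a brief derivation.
Σ_{k>11n} 1/k^3 ~ 1/(2 · (11n)^2)

Compare to the integral: ∫_{11n}^∞ x^(−3) dx = [−x^(−2)/2]_{11n}^∞ = 1/((3−1)·(11n)^2). Euler-Maclaurin then gives
  Σ_{k>11n} 1/k^3 = ∫_{11n}^∞ dx/x^3 − 1/(2·(11n)^3) + O(1/(11n)^4).
(Equivalently this is ζ(3) − Σ_{k≤11n} 1/k^3.)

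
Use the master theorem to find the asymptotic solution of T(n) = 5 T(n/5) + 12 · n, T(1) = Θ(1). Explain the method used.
T(n) = Θ(n log n)

log_5 5 = 1, and f(n) = 12 · n = Θ(n^(log_5 5)). This is Case 2 of the master theorem: T(n) = Θ(f(n) · log n) = Θ(n log n).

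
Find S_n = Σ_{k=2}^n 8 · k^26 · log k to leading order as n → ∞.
S_n ~ 8 · n^27 log n / 27 − 8 · n^27 / 729

By integral comparison, S_n = ∫_1^n 8 · x^26 · log x dx + O(n^26 · log n). For the integral, ∫ x^26 log x dx = n^27 log n / 27 − n^27/729 (integration by parts). Hence S_n ~ 8 · n^27 log n / 27 − 8 · n^27 / 729.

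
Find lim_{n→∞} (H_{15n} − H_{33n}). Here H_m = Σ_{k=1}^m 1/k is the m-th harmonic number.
lim = ln(15/33) = ln(5/11)

Euler-Maclaurin gives H_m = ln m + γ + 1/(2m) + O(1/m^2). The γ and O(1/m) terms cancel in the difference:
  H_{15n} − H_{33n} = ln(15n) − ln(33n) + O(1/n) = ln(15/33) + O(1/n).
Hence the limit is ln(15/33) = ln(5/11).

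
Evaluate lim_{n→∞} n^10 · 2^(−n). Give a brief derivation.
lim = 0

Exponentials with base > 1 dominate every fixed polynomial: for any fixed c, n^c / 2^n → 0 as n → ∞ (e.g. by the ratio test, or by writing 2^n = e^(n ln 2) and noting e^(n ln 2) / n^c → ∞). Hence n^10 · 2^(−n) = n^10 / 2^n → 0.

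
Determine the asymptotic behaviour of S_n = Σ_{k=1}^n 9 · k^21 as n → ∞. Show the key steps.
S_n ~ 9 · n^22 / 22

By integral comparison (Euler-Maclaurin), Σ_{k=1}^n 9 · k^21 = 9 · ∫_0^n x^21 dx + O(n^21) = 9 · n^22/22 + O(n^21). (Equivalently, Faulhaber's formula gives the same leading term.)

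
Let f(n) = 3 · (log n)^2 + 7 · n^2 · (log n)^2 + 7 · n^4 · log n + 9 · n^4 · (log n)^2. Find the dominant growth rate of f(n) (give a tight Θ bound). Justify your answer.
f(n) ∈ Θ(n^4 · (log n)^2)

Compare the terms by growth order. For large n, n^a · (log n)^b dominates n^a' · (log n)^b' iff a > a', or (a = a' and b > b'). Ranking the 4 terms shows the dominant one is 9 · n^4 · (log n)^2. Hence f(n) ∈ Θ(n^4 · (log n)^2).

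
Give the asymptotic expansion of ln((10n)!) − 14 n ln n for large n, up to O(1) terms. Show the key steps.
ln((10n)!) − 14 n ln n = −4 n ln n + 10(ln 10 − 1) n + (1/2) ln(2π·10n) + O(1/n)

Stirling: ln((10n)!) = 10n ln(10n) − 10n + (1/2) ln(2π·10n) + O(1/n).
Expand 10n ln(10n) = 10n (ln n + ln 10) = 10n ln n + 10n ln 10.
Subtract 14n ln n: leading term is (10 − 14) n ln n = −4 n ln n. The next term is 10n ln 10 − 10n = 10(ln 10 − 1) n. Then the (1/2) ln(2π·10n) correction.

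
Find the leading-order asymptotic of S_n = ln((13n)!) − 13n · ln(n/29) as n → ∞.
S_n ~ 13n · (ln 377 − 1) + O(ln n)

Stirling: ln((13n)!) = 13n ln(13n) − 13n + O(ln n).
  S_n = 13n ln(13n) − 13n − 13n ln(n/29) + O(ln n)
      = 13n ln(13n) − 13n ln n + 13n ln 29 − 13n + O(ln n)
      = 13n ln 13 + 13n ln 29 − 13n + O(ln n)
      = 13n (ln 377 − 1) + O(ln n).
Numerically ln(377) − 1 ≈ 4.9322.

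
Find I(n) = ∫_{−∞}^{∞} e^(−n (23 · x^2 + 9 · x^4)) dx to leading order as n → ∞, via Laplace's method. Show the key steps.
I(n) ~ sqrt(π/(23n))

φ(x) = 23 · x^2 + 9 · x^4 has its unique global minimum at x* = 0 (since φ'(x) = 46x + 36x^3 = 0 only at x = 0 for real x with both coefficients positive, and φ → ∞ as |x| → ∞). At x* = 0, φ(0) = 0 and φ''(0) = 46. Laplace's method then gives
  I(n) ~ sqrt(2π / (n · φ''(0))) · e^(−n φ(0)) = sqrt(2π / (46n)) = sqrt(π/(23n)).
The 9 · x^4 term contributes only at subleading order (an O(1/n) relative correction).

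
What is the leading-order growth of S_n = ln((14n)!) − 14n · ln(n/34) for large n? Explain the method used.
S_n ~ 14n · (ln 476 − 1) + O(ln n)

Stirling: ln((14n)!) = 14n ln(14n) − 14n + O(ln n).
  S_n = 14n ln(14n) − 14n − 14n ln(n/34) + O(ln n)
      = 14n ln(14n) − 14n ln n + 14n ln 34 − 14n + O(ln n)
      = 14n ln 14 + 14n ln 34 − 14n + O(ln n)
      = 14n (ln 476 − 1) + O(ln n).
Numerically ln(476) − 1 ≈ 5.1654.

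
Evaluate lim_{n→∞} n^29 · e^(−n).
lim = 0

Exponentials with base > 1 dominate every fixed polynomial: for any fixed c, n^c / e^n → 0 as n → ∞ (e.g. by the ratio test, or since e^n grows faster than any power of n). Hence n^29 · e^(−n) = n^29 / e^n → 0.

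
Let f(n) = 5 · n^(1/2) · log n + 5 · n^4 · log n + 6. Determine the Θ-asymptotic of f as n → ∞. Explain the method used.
f(n) ∈ Θ(n^4 · log n)

Compare the terms by growth order. For large n, n^a · (log n)^b dominates n^a' · (log n)^b' iff a > a', or (a = a' and b > b'). Ranking the 3 terms shows the dominant one is 5 · n^4 · log n. Hence f(n) ∈ Θ(n^4 · log n).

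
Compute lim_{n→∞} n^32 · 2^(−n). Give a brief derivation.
lim = 0

Exponentials with base > 1 dominate every fixed polynomial: for any fixed c, n^c / 2^n → 0 as n → ∞ (e.g. by the ratio test, or by writing 2^n = e^(n ln 2) and noting e^(n ln 2) / n^c → ∞). Hence n^32 · 2^(−n) = n^32 / 2^n → 0.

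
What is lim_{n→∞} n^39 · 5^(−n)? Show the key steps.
lim = 0

Exponentials with base > 1 dominate every fixed polynomial: for any fixed c, n^c / 5^n → 0 as n → ∞ (e.g. by the ratio test, or by writing 5^n = e^(n ln 5) and noting e^(n ln 5) / n^c → ∞). Hence n^39 · 5^(−n) = n^39 / 5^n → 0.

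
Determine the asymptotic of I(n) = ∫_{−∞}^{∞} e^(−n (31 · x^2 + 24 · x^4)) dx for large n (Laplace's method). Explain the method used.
I(n) ~ sqrt(π/(31n))

φ(x) = 31 · x^2 + 24 · x^4 has its unique global minimum at x* = 0 (since φ'(x) = 62x + 96x^3 = 0 only at x = 0 for real x with both coefficients positive, and φ → ∞ as |x| → ∞). At x* = 0, φ(0) = 0 and φ''(0) = 62. Laplace's method then gives
  I(n) ~ sqrt(2π / (n · φ''(0))) · e^(−n φ(0)) = sqrt(2π / (62n)) = sqrt(π/(31n)).
The 24 · x^4 term contributes only at subleading order (an O(1/n) relative correction).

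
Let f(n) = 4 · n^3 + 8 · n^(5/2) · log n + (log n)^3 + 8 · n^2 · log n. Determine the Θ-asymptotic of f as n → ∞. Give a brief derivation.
f(n) ∈ Θ(n^3)

Compare the terms by growth order. For large n, n^a · (log n)^b dominates n^a' · (log n)^b' iff a > a', or (a = a' and b > b'). Ranking the 4 terms shows the dominant one is 4 · n^3. Hence f(n) ∈ Θ(n^3).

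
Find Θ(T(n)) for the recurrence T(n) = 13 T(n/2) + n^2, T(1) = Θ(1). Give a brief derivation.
T(n) = Θ(n^(log_2 13))

Master theorem: compare f(n) = n^2 to n^(log_2 13) where log_2 13 ≈ 3.700. Since 2 < log_2 13, we have f(n) = O(n^(log_2 13 − ε)) for some ε > 0 — Case 1. Hence T(n) = Θ(n^(log_2 13)).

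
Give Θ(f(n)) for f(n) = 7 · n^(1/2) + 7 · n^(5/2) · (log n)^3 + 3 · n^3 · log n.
f(n) ∈ Θ(n^3 · log n)

Compare the terms by growth order. For large n, n^a · (log n)^b dominates n^a' · (log n)^b' iff a > a', or (a = a' and b > b'). Ranking the 3 terms shows the dominant one is 3 · n^3 · log n. Hence f(n) ∈ Θ(n^3 · log n).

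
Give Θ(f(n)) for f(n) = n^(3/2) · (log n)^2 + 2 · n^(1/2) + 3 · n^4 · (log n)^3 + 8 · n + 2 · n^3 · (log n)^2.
f(n) ∈ Θ(n^4 · (log n)^3)

Compare the terms by growth order. For large n, n^a · (log n)^b dominates n^a' · (log n)^b' iff a > a', or (a = a' and b > b'). Ranking the 5 terms shows the dominant one is 3 · n^4 · (log n)^3. Hence f(n) ∈ Θ(n^4 · (log n)^3).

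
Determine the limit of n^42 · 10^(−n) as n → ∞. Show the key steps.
lim = 0

Exponentials with base > 1 dominate every fixed polynomial: for any fixed c, n^c / 10^n → 0 as n → ∞ (e.g. by the ratio test, or by writing 10^n = e^(n ln 10) and noting e^(n ln 10) / n^c → ∞). Hence n^42 · 10^(−n) = n^42 / 10^n → 0.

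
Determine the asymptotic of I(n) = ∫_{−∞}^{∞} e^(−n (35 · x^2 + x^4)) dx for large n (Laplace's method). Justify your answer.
I(n) ~ sqrt(π/(35n))

φ(x) = 35 · x^2 + x^4 has its unique global minimum at x* = 0 (since φ'(x) = 70x + 4x^3 = 0 only at x = 0 for real x with both coefficients positive, and φ → ∞ as |x| → ∞). At x* = 0, φ(0) = 0 and φ''(0) = 70. Laplace's method then gives
  I(n) ~ sqrt(2π / (n · φ''(0))) · e^(−n φ(0)) = sqrt(2π / (70n)) = sqrt(π/(35n)).
The x^4 term contributes only at subleading order (an O(1/n) relative correction).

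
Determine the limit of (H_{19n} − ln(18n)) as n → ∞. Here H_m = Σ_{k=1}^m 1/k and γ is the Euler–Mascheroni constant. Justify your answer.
lim = ln(19/18) + γ

By Euler-Maclaurin, H_m = ln m + γ + O(1/m). So
  H_{19n} − ln(18n) = ln(19n) + γ − ln(18n) + O(1/n)
                       = ln(19/18) + γ + O(1/n).
Hence the limit is ln(19/18) + γ.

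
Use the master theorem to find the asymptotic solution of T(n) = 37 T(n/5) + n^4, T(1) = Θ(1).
T(n) = Θ(n^4)

log_5 37 ≈ 2.244. f(n) = n^4 dominates n^(log_5 37) since 4 > 2.244, and the regularity condition a·f(n/b) = 37·(n/5)^4 = (37/625)·n^4 ≤ c·f(n) holds with c = 37/625 ≈ 0.0592 < 1. So this is Case 3: T(n) = Θ(f(n)) = Θ(n^4).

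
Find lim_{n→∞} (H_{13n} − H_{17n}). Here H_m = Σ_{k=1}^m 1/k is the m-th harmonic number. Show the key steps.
lim = ln(13/17)

Euler-Maclaurin gives H_m = ln m + γ + 1/(2m) + O(1/m^2). The γ and O(1/m) terms cancel in the difference:
  H_{13n} − H_{17n} = ln(13n) − ln(17n) + O(1/n) = ln(13/17) + O(1/n).
Hence the limit is ln(13/17).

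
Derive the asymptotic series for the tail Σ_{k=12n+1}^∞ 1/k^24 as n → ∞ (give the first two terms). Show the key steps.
Σ_{k>12n} 1/k^24 = 1/(23 · (12n)^23) − 1/(2 · (12n)^24) + O(1/(12n)^25)

Compare to the integral: ∫_{12n}^∞ x^(−24) dx = [−x^(−23)/23]_{12n}^∞ = 1/((24−1)·(12n)^23). The Euler-Maclaurin correction adds −f(12n)/2 = −1/(2·(12n)^24). Euler-Maclaurin then gives
  Σ_{k>12n} 1/k^24 = ∫_{12n}^∞ dx/x^24 − 1/(2·(12n)^24) + O(1/(12n)^25).
(Equivalently this is ζ(24) − Σ_{k≤12n} 1/k^24.)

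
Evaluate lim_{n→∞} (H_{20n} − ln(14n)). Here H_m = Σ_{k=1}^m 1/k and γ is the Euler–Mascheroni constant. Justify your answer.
lim = ln(10/7) + γ

By Euler-Maclaurin, H_m = ln m + γ + O(1/m). So
  H_{20n} − ln(14n) = ln(20n) + γ − ln(14n) + O(1/n)
                       = ln(20/14) + γ + O(1/n).
Hence the limit is ln(20/14) + γ (= ln(10/7)).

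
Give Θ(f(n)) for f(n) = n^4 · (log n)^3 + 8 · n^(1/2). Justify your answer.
f(n) ∈ Θ(n^4 · (log n)^3)

Compare the terms by growth order. For large n, n^a · (log n)^b dominates n^a' · (log n)^b' iff a > a', or (a = a' and b > b'). Ranking the 2 terms shows the dominant one is n^4 · (log n)^3. Hence f(n) ∈ Θ(n^4 · (log n)^3).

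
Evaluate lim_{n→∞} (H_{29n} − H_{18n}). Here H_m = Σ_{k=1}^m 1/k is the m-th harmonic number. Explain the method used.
lim = ln(29/18)

Euler-Maclaurin gives H_m = ln m + γ + 1/(2m) + O(1/m^2). The γ and O(1/m) terms cancel in the difference:
  H_{29n} − H_{18n} = ln(29n) − ln(18n) + O(1/n) = ln(29/18) + O(1/n).
Hence the limit is ln(29/18).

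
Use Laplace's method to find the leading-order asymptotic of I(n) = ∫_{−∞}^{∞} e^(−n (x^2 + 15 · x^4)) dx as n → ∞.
I(n) ~ sqrt(π/n)

φ(x) = x^2 + 15 · x^4 has its unique global minimum at x* = 0 (since φ'(x) = 2x + 60x^3 = 0 only at x = 0 for real x with both coefficients positive, and φ → ∞ as |x| → ∞). At x* = 0, φ(0) = 0 and φ''(0) = 2. Laplace's method then gives
  I(n) ~ sqrt(2π / (n · φ''(0))) · e^(−n φ(0)) = sqrt(2π / (2n)) = sqrt(π/n).
The 15 · x^4 term contributes only at subleading order (an O(1/n) relative correction).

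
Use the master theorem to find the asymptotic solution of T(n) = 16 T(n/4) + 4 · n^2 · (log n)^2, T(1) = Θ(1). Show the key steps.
T(n) = Θ(n^2 · (log n)^3)

Here log_4 16 = 2 and f(n) = 4 · n^2 · (log n)^2 = Θ(n^(log_4 16) · (log n)^2). This is the extended Case 2 of the master theorem (f matches the critical exponent up to log factors), giving T(n) = Θ(n^(log_4 16) · (log n)^(2+1)) = Θ(n^2 · (log n)^3).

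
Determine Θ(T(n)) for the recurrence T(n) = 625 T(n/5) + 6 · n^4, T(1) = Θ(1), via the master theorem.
T(n) = Θ(n^4 log n)

log_5 625 = 4, and f(n) = 6 · n^4 = Θ(n^(log_5 625)). This is Case 2 of the master theorem: T(n) = Θ(f(n) · log n) = Θ(n^4 log n).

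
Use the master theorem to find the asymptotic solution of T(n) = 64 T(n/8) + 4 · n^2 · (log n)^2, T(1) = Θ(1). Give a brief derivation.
T(n) = Θ(n^2 · (log n)^3)

Here log_8 64 = 2 and f(n) = 4 · n^2 · (log n)^2 = Θ(n^(log_8 64) · (log n)^2). This is the extended Case 2 of the master theorem (f matches the critical exponent up to log factors), giving T(n) = Θ(n^(log_8 64) · (log n)^(2+1)) = Θ(n^2 · (log n)^3).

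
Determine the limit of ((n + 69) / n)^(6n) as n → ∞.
lim = e^414

Rewrite as (1 + 69/n)^(6n). By the standard limit (1 + x/n)^n → e^x, we have (1 + 69/n)^n → e^69, and raising to the 6th power gives e^414.
More precisely, ln[(1 + 69/n)^(6n)] = 6n · ln(1 + 69/n) = 6n · (69/n + O(1/n^2)) = 414 + O(1/n) → 414.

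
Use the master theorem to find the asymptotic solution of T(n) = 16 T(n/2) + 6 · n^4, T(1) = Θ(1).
T(n) = Θ(n^4 log n)

log_2 16 = 4, and f(n) = 6 · n^4 = Θ(n^(log_2 16)). This is Case 2 of the master theorem: T(n) = Θ(f(n) · log n) = Θ(n^4 log n).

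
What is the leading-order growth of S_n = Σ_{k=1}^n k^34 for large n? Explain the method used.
S_n ~ n^35 / 35

By integral comparison (Euler-Maclaurin), Σ_{k=1}^n k^34 = ∫_0^n x^34 dx + O(n^34) = n^35/35 + O(n^34). (Equivalently, Faulhaber's formula gives the same leading term.)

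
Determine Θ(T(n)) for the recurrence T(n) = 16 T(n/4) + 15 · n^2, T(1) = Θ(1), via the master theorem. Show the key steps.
T(n) = Θ(n^2 log n)

log_4 16 = 2, and f(n) = 15 · n^2 = Θ(n^(log_4 16)). This is Case 2 of the master theorem: T(n) = Θ(f(n) · log n) = Θ(n^2 log n).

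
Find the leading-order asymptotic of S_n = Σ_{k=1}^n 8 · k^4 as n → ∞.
S_n ~ 8 · n^5 / 5

By integral comparison (Euler-Maclaurin), Σ_{k=1}^n 8 · k^4 = 8 · ∫_0^n x^4 dx + O(n^4) = 8 · n^5/5 + O(n^4). (Equivalently, Faulhaber's formula gives the same leading term.)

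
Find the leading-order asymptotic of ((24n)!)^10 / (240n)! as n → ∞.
((24n)!)^10/(240n)! ~ ((2π·24n)^(9/2) / sqrt(10)) · 10^(−10·24n)  →  0

Write N = 24n. Stirling: N! ~ sqrt(2π N)(N/e)^N and (10N)! ~ sqrt(2π·10N)·(10N/e)^(10N).
  (N!)^10/(10N)! ~ (2π N)^(10/2) (N/e)^(10N) / [sqrt(2π·10N) (10N/e)^(10N)]
     = (2π N)^(10/2) / sqrt(2π·10N) · (N/(10N))^(10N)
     = (2π N)^((10−1)/2) / sqrt(10) · 10^(−10N).
Since 10^10 > 1, the factor 10^(−10N) decays exponentially, so the ratio → 0. Substituting N = 24n gives the stated form.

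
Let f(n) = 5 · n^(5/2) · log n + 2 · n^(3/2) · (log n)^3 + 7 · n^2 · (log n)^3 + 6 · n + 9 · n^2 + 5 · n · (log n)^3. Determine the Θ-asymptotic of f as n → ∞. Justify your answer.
f(n) ∈ Θ(n^(5/2) · log n)

Compare the terms by growth order. For large n, n^a · (log n)^b dominates n^a' · (log n)^b' iff a > a', or (a = a' and b > b'). Ranking the 6 terms shows the dominant one is 5 · n^(5/2) · log n. Hence f(n) ∈ Θ(n^(5/2) · log n).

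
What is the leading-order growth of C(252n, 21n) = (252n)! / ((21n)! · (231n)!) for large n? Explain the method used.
C(252n, 21n) ~ (8916100448256/285311670611)^(21n) · sqrt(6/(11π·21n))

Write N = 21n. Apply Stirling to each factorial:
  (12N)! ~ sqrt(2π·12N) · (12N/e)^(12N),
  N! ~ sqrt(2π N) · (N/e)^N,
  (11N)! ~ sqrt(2π·11N) · (11N/e)^(11N).
The exponential factors combine to (12N)^(12N) / (N^N · (11N)^(11N)) = 12^(12N)/11^(11N) = (12^12/11^11)^N = (8916100448256/285311670611)^N.
The square-root prefactors combine to sqrt(2π·12N) / (sqrt(2π N)·sqrt(2π·11N)) = sqrt(12 / (2π·11·N)) = sqrt(6/(11π·21n)).
Substituting N = 21n: C(252n, 21n) ~ (8916100448256/285311670611)^(21n) · sqrt(6/(11π·21n)).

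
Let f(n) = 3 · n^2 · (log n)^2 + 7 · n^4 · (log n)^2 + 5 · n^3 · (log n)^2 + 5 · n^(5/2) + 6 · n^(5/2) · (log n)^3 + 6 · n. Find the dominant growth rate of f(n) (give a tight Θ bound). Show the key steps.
f(n) ∈ Θ(n^4 · (log n)^2)

Compare the terms by growth order. For large n, n^a · (log n)^b dominates n^a' · (log n)^b' iff a > a', or (a = a' and b > b'). Ranking the 6 terms shows the dominant one is 7 · n^4 · (log n)^2. Hence f(n) ∈ Θ(n^4 · (log n)^2).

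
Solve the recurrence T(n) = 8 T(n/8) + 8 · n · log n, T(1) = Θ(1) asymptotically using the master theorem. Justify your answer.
T(n) = Θ(n · (log n)^2)

Here log_8 8 = 1 and f(n) = 8 · n · log n = Θ(n^(log_8 8) · (log n)^1). This is the extended Case 2 of the master theorem (f matches the critical exponent up to log factors), giving T(n) = Θ(n^(log_8 8) · (log n)^(1+1)) = Θ(n · (log n)^2).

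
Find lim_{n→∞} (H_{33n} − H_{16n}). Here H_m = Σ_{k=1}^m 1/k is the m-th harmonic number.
lim = ln(33/16)

Euler-Maclaurin gives H_m = ln m + γ + 1/(2m) + O(1/m^2). The γ and O(1/m) terms cancel in the difference:
  H_{33n} − H_{16n} = ln(33n) − ln(16n) + O(1/n) = ln(33/16) + O(1/n).
Hence the limit is ln(33/16).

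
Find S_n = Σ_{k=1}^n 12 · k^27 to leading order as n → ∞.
S_n ~ 3 · n^28 / 7

By integral comparison (Euler-Maclaurin), Σ_{k=1}^n 12 · k^27 = 12 · ∫_0^n x^27 dx + O(n^27) = 12 · n^28/28 = 3 · n^28 / 7 + O(n^27). (Equivalently, Faulhaber's formula gives the same leading term.)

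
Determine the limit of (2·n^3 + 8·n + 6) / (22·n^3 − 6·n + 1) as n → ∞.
lim = 2/22 = 1/11

For large n the leading n^3 terms dominate both numerator and denominator. Dividing top and bottom by n^3, every other term tends to 0, leaving 2/22 = 1/11.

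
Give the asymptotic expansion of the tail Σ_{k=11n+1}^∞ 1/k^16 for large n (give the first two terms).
Σ_{k>11n} 1/k^16 = 1/(15 · (11n)^15) − 1/(2 · (11n)^16) + O(1/(11n)^17)

Compare to the integral: ∫_{11n}^∞ x^(−16) dx = [−x^(−15)/15]_{11n}^∞ = 1/((16−1)·(11n)^15). The Euler-Maclaurin correction adds −f(11n)/2 = −1/(2·(11n)^16). Euler-Maclaurin then gives
  Σ_{k>11n} 1/k^16 = ∫_{11n}^∞ dx/x^16 − 1/(2·(11n)^16) + O(1/(11n)^17).
(Equivalently this is ζ(16) − Σ_{k≤11n} 1/k^16.)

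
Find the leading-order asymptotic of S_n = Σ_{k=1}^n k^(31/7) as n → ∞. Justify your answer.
S_n ~ (7/38) · n^(38/7)

Integral comparison: Σ_{k=1}^n k^(31/7) = ∫_0^n x^(31/7) dx + O(n^(31/7)). The integral is n^(1 + 31/7) / (1 + 31/7) = n^((31+7)/7) / ((31+7)/7) = (7/38) · n^(38/7).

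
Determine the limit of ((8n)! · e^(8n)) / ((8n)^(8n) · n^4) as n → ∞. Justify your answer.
lim = 0

Stirling: (8n)! ~ sqrt(2π·8n) · (8n/e)^(8n). Hence
  (8n)! · e^(8n) / (8n)^(8n) ~ sqrt(2π·8n).
Dividing by n^4: sqrt(2π·8n) / n^4 = sqrt(2π·8) · n^((1−8)/2), so the expression behaves like sqrt(2π·8) · n^((1−8)/2) → 0.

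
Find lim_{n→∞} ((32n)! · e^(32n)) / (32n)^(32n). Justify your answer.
lim = ∞

Stirling: (32n)! ~ sqrt(2π·32n) · (32n/e)^(32n). Hence
  (32n)! · e^(32n) / (32n)^(32n) ~ sqrt(2π·32n) = sqrt(2π·32) · sqrt(n) → ∞.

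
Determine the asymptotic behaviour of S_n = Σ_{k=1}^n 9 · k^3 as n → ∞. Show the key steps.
S_n ~ 9 · n^4 / 4

By integral comparison (Euler-Maclaurin), Σ_{k=1}^n 9 · k^3 = 9 · ∫_0^n x^3 dx + O(n^3) = 9 · n^4/4 + O(n^3). (Equivalently, Faulhaber's formula gives the same leading term.)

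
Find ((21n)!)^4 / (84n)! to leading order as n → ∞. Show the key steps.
((21n)!)^4/(84n)! ~ ((2π·21n)^(3/2) / 2) · 4^(−4·21n)  →  0

Write N = 21n. Stirling: N! ~ sqrt(2π N)(N/e)^N and (4N)! ~ sqrt(2π·4N)·(4N/e)^(4N).
  (N!)^4/(4N)! ~ (2π N)^(4/2) (N/e)^(4N) / [sqrt(2π·4N) (4N/e)^(4N)]
     = (2π N)^(4/2) / sqrt(2π·4N) · (N/(4N))^(4N)
     = (2π N)^((4−1)/2) / 2 · 4^(−4N).
Since 4^4 > 1, the factor 4^(−4N) decays exponentially, so the ratio → 0. Substituting N = 21n gives the stated form.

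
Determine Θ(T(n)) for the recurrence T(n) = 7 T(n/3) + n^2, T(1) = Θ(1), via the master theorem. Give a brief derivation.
T(n) = Θ(n^2)

log_3 7 ≈ 1.771. f(n) = n^2 dominates n^(log_3 7) since 2 > 1.771, and the regularity condition a·f(n/b) = 7·(n/3)^2 = (7/9)·n^2 ≤ c·f(n) holds with c = 7/9 ≈ 0.778 < 1. So this is Case 3: T(n) = Θ(f(n)) = Θ(n^2).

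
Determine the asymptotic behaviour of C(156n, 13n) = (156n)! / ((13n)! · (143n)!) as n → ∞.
C(156n, 13n) ~ (8916100448256/285311670611)^(13n) · sqrt(6/(11π·13n))

Write N = 13n. Apply Stirling to each factorial:
  (12N)! ~ sqrt(2π·12N) · (12N/e)^(12N),
  N! ~ sqrt(2π N) · (N/e)^N,
  (11N)! ~ sqrt(2π·11N) · (11N/e)^(11N).
The exponential factors combine to (12N)^(12N) / (N^N · (11N)^(11N)) = 12^(12N)/11^(11N) = (12^12/11^11)^N = (8916100448256/285311670611)^N.
The square-root prefactors combine to sqrt(2π·12N) / (sqrt(2π N)·sqrt(2π·11N)) = sqrt(12 / (2π·11·N)) = sqrt(6/(11π·13n)).
Substituting N = 13n: C(156n, 13n) ~ (8916100448256/285311670611)^(13n) · sqrt(6/(11π·13n)).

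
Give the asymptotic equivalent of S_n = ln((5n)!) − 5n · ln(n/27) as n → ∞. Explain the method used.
S_n ~ 5n · (ln 135 − 1) + O(ln n)

Stirling: ln((5n)!) = 5n ln(5n) − 5n + O(ln n).
  S_n = 5n ln(5n) − 5n − 5n ln(n/27) + O(ln n)
      = 5n ln(5n) − 5n ln n + 5n ln 27 − 5n + O(ln n)
      = 5n ln 5 + 5n ln 27 − 5n + O(ln n)
      = 5n (ln 135 − 1) + O(ln n).
Numerically ln(135) − 1 ≈ 3.9053.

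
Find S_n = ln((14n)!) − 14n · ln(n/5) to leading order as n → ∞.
S_n ~ 14n · (ln 70 − 1) + O(ln n)

Stirling: ln((14n)!) = 14n ln(14n) − 14n + O(ln n).
  S_n = 14n ln(14n) − 14n − 14n ln(n/5) + O(ln n)
      = 14n ln(14n) − 14n ln n + 14n ln 5 − 14n + O(ln n)
      = 14n ln 14 + 14n ln 5 − 14n + O(ln n)
      = 14n (ln 70 − 1) + O(ln n).
Numerically ln(70) − 1 ≈ 3.2485.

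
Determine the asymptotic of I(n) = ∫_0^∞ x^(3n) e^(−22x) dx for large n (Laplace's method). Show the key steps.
I(n) ~ (sqrt(2π·3n) / 22) · (3n/(22e))^(3n)

Write the integrand as exp(3n ln x − 22x) and set f(x) = 3n ln x − 22x. Then f'(x) = 3n/x − 22 = 0 at x* = 3n/22, and f''(x*) = −3n/x*^2 = −22^2/(3n). Laplace's method (interior maximum) gives
  I(n) ~ e^(f(x*)) · sqrt(2π / |f''(x*)|)
        = exp(3n ln(3n/22) − 3n) · sqrt(2π · 3n / 22^2)
        = (3n/22)^(3n) e^(−3n) · sqrt(2π·3n) / 22
        = (sqrt(2π·3n) / 22) · (3n/(22e))^(3n).
This matches Γ(3n+1)/22^(3n+1) with Stirling applied to Γ.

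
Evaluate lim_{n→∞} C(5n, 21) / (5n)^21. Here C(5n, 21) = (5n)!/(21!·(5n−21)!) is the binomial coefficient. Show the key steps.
lim = 1/21! = 1/51090942171709440000

With N = 5n → ∞: C(N, 21) / N^21 = [N(N−1)…(N−20)] / (21! · N^21) = (1/21!) · 1 · (1 − 1/(5n)) · … · (1 − 20/(5n)). Each factor → 1 as N → ∞, so the limit is 1/21! = 1/51090942171709440000.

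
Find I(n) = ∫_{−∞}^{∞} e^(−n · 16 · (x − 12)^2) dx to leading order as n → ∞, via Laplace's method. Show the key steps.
I(n) = sqrt(π/(16n))

Here φ(x) = 16 · (x − 12)^2 has its unique minimum at x* = 12 with φ(x*) = 0 and φ''(x*) = 32. Laplace's method gives
  I(n) ~ e^(−n φ(x*)) · sqrt(2π / (n · φ''(x*))) = sqrt(2π / (32n)) = sqrt(π/(16n)).
This is exact: substituting u = (x − 12)·sqrt(16n) gives I(n) = (1/sqrt(16n)) ∫_{−∞}^{∞} e^(−u^2) du = sqrt(π/(16n)).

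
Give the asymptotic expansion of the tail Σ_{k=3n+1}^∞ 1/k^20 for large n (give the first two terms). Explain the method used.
Σ_{k>3n} 1/k^20 = 1/(19 · (3n)^19) − 1/(2 · (3n)^20) + O(1/(3n)^21)

Compare to the integral: ∫_{3n}^∞ x^(−20) dx = [−x^(−19)/19]_{3n}^∞ = 1/((20−1)·(3n)^19). The Euler-Maclaurin correction adds −f(3n)/2 = −1/(2·(3n)^20). Euler-Maclaurin then gives
  Σ_{k>3n} 1/k^20 = ∫_{3n}^∞ dx/x^20 − 1/(2·(3n)^20) + O(1/(3n)^21).
(Equivalently this is ζ(20) − Σ_{k≤3n} 1/k^20.)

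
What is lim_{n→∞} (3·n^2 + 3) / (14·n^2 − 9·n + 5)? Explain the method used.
lim = 3/14

For large n the leading n^2 terms dominate both numerator and denominator. Dividing top and bottom by n^2, every other term tends to 0, leaving 3/14.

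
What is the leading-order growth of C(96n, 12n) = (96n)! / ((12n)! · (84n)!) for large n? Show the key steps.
C(96n, 12n) ~ (16777216/823543)^(12n) · sqrt(4/(7π·12n))

Write N = 12n. Apply Stirling to each factorial:
  (8N)! ~ sqrt(2π·8N) · (8N/e)^(8N),
  N! ~ sqrt(2π N) · (N/e)^N,
  (7N)! ~ sqrt(2π·7N) · (7N/e)^(7N).
The exponential factors combine to (8N)^(8N) / (N^N · (7N)^(7N)) = 8^(8N)/7^(7N) = (8^8/7^7)^N = (16777216/823543)^N.
The square-root prefactors combine to sqrt(2π·8N) / (sqrt(2π N)·sqrt(2π·7N)) = sqrt(8 / (2π·7·N)) = sqrt(4/(7π·12n)).
Substituting N = 12n: C(96n, 12n) ~ (16777216/823543)^(12n) · sqrt(4/(7π·12n)).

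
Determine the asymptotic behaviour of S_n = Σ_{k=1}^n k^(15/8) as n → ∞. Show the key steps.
S_n ~ (8/23) · n^(23/8)

Integral comparison: Σ_{k=1}^n k^(15/8) = ∫_0^n x^(15/8) dx + O(n^(15/8)). The integral is n^(1 + 15/8) / (1 + 15/8) = n^((15+8)/8) / ((15+8)/8) = (8/23) · n^(23/8).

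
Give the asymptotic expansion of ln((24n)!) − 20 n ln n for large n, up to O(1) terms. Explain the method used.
ln((24n)!) − 20 n ln n = 4 n ln n + 24(ln 24 − 1) n + (1/2) ln(2π·24n) + O(1/n)

Stirling: ln((24n)!) = 24n ln(24n) − 24n + (1/2) ln(2π·24n) + O(1/n).
Expand 24n ln(24n) = 24n (ln n + ln 24) = 24n ln n + 24n ln 24.
Subtract 20n ln n: leading term is (24 − 20) n ln n = 4 n ln n. The next term is 24n ln 24 − 24n = 24(ln 24 − 1) n. Then the (1/2) ln(2π·24n) correction.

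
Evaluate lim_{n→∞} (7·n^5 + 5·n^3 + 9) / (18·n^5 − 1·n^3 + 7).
lim = 7/18

For large n the leading n^5 terms dominate both numerator and denominator. Dividing top and bottom by n^5, every other term tends to 0, leaving 7/18.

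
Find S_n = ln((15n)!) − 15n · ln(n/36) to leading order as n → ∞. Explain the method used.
S_n ~ 15n · (ln 540 − 1) + O(ln n)

Stirling: ln((15n)!) = 15n ln(15n) − 15n + O(ln n).
  S_n = 15n ln(15n) − 15n − 15n ln(n/36) + O(ln n)
      = 15n ln(15n) − 15n ln n + 15n ln 36 − 15n + O(ln n)
      = 15n ln 15 + 15n ln 36 − 15n + O(ln n)
      = 15n (ln 540 − 1) + O(ln n).
Numerically ln(540) − 1 ≈ 5.2916.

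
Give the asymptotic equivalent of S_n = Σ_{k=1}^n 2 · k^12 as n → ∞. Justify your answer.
S_n ~ 2 · n^13 / 13

By integral comparison (Euler-Maclaurin), Σ_{k=1}^n 2 · k^12 = 2 · ∫_0^n x^12 dx + O(n^12) = 2 · n^13/13 + O(n^12). (Equivalently, Faulhaber's formula gives the same leading term.)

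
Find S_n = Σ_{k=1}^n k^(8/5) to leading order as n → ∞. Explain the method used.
S_n ~ (5/13) · n^(13/5)

Integral comparison: Σ_{k=1}^n k^(8/5) = ∫_0^n x^(8/5) dx + O(n^(8/5)). The integral is n^(1 + 8/5) / (1 + 8/5) = n^((8+5)/5) / ((8+5)/5) = (5/13) · n^(13/5).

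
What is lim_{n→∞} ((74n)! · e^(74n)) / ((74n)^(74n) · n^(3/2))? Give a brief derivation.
lim = 0

Stirling: (74n)! ~ sqrt(2π·74n) · (74n/e)^(74n). Hence
  (74n)! · e^(74n) / (74n)^(74n) ~ sqrt(2π·74n).
Dividing by n^(3/2): sqrt(2π·74n) / n^(3/2) = sqrt(2π·74) · n^((1−3)/2), so the expression behaves like sqrt(2π·74) · n^((1−3)/2) → 0.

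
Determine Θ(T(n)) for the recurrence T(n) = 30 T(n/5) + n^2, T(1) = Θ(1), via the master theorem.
T(n) = Θ(n^(log_5 30))

Master theorem: compare f(n) = n^2 to n^(log_5 30) where log_5 30 ≈ 2.113. Since 2 < log_5 30, we have f(n) = O(n^(log_5 30 − ε)) for some ε > 0 — Case 1. Hence T(n) = Θ(n^(log_5 30)).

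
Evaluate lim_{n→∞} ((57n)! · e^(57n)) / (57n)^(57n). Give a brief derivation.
lim = ∞

Stirling: (57n)! ~ sqrt(2π·57n) · (57n/e)^(57n). Hence
  (57n)! · e^(57n) / (57n)^(57n) ~ sqrt(2π·57n) = sqrt(2π·57) · sqrt(n) → ∞.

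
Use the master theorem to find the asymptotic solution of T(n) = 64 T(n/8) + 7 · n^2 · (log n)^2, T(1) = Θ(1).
T(n) = Θ(n^2 · (log n)^3)

Here log_8 64 = 2 and f(n) = 7 · n^2 · (log n)^2 = Θ(n^(log_8 64) · (log n)^2). This is the extended Case 2 of the master theorem (f matches the critical exponent up to log factors), giving T(n) = Θ(n^(log_8 64) · (log n)^(2+1)) = Θ(n^2 · (log n)^3).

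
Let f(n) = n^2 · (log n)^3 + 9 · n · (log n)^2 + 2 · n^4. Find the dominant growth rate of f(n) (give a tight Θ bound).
f(n) ∈ Θ(n^4)

Compare the terms by growth order. For large n, n^a · (log n)^b dominates n^a' · (log n)^b' iff a > a', or (a = a' and b > b'). Ranking the 3 terms shows the dominant one is 2 · n^4. Hence f(n) ∈ Θ(n^4).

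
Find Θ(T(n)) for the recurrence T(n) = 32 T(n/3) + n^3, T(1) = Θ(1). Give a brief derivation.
T(n) = Θ(n^(log_3 32))

Master theorem: compare f(n) = n^3 to n^(log_3 32) where log_3 32 ≈ 3.155. Since 3 < log_3 32, we have f(n) = O(n^(log_3 32 − ε)) for some ε > 0 — Case 1. Hence T(n) = Θ(n^(log_3 32)).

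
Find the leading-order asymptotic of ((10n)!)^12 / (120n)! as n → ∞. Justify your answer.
((10n)!)^12/(120n)! ~ ((2π·10n)^(11/2) / sqrt(12)) · 12^(−12·10n)  →  0

Write N = 10n. Stirling: N! ~ sqrt(2π N)(N/e)^N and (12N)! ~ sqrt(2π·12N)·(12N/e)^(12N).
  (N!)^12/(12N)! ~ (2π N)^(12/2) (N/e)^(12N) / [sqrt(2π·12N) (12N/e)^(12N)]
     = (2π N)^(12/2) / sqrt(2π·12N) · (N/(12N))^(12N)
     = (2π N)^((12−1)/2) / sqrt(12) · 12^(−12N).
Since 12^12 > 1, the factor 12^(−12N) decays exponentially, so the ratio → 0. Substituting N = 10n gives the stated form.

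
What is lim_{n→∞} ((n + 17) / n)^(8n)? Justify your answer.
lim = e^136

Rewrite as (1 + 17/n)^(8n). By the standard limit (1 + x/n)^n → e^x, we have (1 + 17/n)^n → e^17, and raising to the 8th power gives e^136.
More precisely, ln[(1 + 17/n)^(8n)] = 8n · ln(1 + 17/n) = 8n · (17/n + O(1/n^2)) = 136 + O(1/n) → 136.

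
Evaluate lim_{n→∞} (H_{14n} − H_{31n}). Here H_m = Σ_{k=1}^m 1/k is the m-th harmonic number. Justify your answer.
lim = ln(14/31)

Euler-Maclaurin gives H_m = ln m + γ + 1/(2m) + O(1/m^2). The γ and O(1/m) terms cancel in the difference:
  H_{14n} − H_{31n} = ln(14n) − ln(31n) + O(1/n) = ln(14/31) + O(1/n).
Hence the limit is ln(14/31).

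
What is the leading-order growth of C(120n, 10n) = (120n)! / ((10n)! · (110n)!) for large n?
C(120n, 10n) ~ (8916100448256/285311670611)^(10n) · sqrt(6/(11π·10n))

Write N = 10n. Apply Stirling to each factorial:
  (12N)! ~ sqrt(2π·12N) · (12N/e)^(12N),
  N! ~ sqrt(2π N) · (N/e)^N,
  (11N)! ~ sqrt(2π·11N) · (11N/e)^(11N).
The exponential factors combine to (12N)^(12N) / (N^N · (11N)^(11N)) = 12^(12N)/11^(11N) = (12^12/11^11)^N = (8916100448256/285311670611)^N.
The square-root prefactors combine to sqrt(2π·12N) / (sqrt(2π N)·sqrt(2π·11N)) = sqrt(12 / (2π·11·N)) = sqrt(6/(11π·10n)).
Substituting N = 10n: C(120n, 10n) ~ (8916100448256/285311670611)^(10n) · sqrt(6/(11π·10n)).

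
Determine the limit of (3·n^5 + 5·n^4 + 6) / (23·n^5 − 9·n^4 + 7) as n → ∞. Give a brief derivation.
lim = 3/23

For large n the leading n^5 terms dominate both numerator and denominator. Dividing top and bottom by n^5, every other term tends to 0, leaving 3/23.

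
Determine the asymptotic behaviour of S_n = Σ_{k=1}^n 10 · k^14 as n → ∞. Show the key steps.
S_n ~ 2 · n^15 / 3

By integral comparison (Euler-Maclaurin), Σ_{k=1}^n 10 · k^14 = 10 · ∫_0^n x^14 dx + O(n^14) = 10 · n^15/15 = 2 · n^15 / 3 + O(n^14). (Equivalently, Faulhaber's formula gives the same leading term.)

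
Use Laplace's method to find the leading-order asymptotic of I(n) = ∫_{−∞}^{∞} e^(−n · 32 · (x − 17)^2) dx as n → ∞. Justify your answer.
I(n) = sqrt(π/(32n))

Here φ(x) = 32 · (x − 17)^2 has its unique minimum at x* = 17 with φ(x*) = 0 and φ''(x*) = 64. Laplace's method gives
  I(n) ~ e^(−n φ(x*)) · sqrt(2π / (n · φ''(x*))) = sqrt(2π / (64n)) = sqrt(π/(32n)).
This is exact: substituting u = (x − 17)·sqrt(32n) gives I(n) = (1/sqrt(32n)) ∫_{−∞}^{∞} e^(−u^2) du = sqrt(π/(32n)).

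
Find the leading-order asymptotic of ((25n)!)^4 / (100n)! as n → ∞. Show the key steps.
((25n)!)^4/(100n)! ~ ((2π·25n)^(3/2) / 2) · 4^(−4·25n)  →  0

Write N = 25n. Stirling: N! ~ sqrt(2π N)(N/e)^N and (4N)! ~ sqrt(2π·4N)·(4N/e)^(4N).
  (N!)^4/(4N)! ~ (2π N)^(4/2) (N/e)^(4N) / [sqrt(2π·4N) (4N/e)^(4N)]
     = (2π N)^(4/2) / sqrt(2π·4N) · (N/(4N))^(4N)
     = (2π N)^((4−1)/2) / 2 · 4^(−4N).
Since 4^4 > 1, the factor 4^(−4N) decays exponentially, so the ratio → 0. Substituting N = 25n gives the stated form.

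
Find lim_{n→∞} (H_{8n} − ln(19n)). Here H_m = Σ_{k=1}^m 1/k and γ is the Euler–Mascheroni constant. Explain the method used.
lim = ln(8/19) + γ

By Euler-Maclaurin, H_m = ln m + γ + O(1/m). So
  H_{8n} − ln(19n) = ln(8n) + γ − ln(19n) + O(1/n)
                       = ln(8/19) + γ + O(1/n).
Hence the limit is ln(8/19) + γ.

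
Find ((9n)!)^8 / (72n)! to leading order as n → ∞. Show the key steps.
((9n)!)^8/(72n)! ~ ((2π·9n)^(7/2) / sqrt(8)) · 8^(−8·9n)  →  0

Write N = 9n. Stirling: N! ~ sqrt(2π N)(N/e)^N and (8N)! ~ sqrt(2π·8N)·(8N/e)^(8N).
  (N!)^8/(8N)! ~ (2π N)^(8/2) (N/e)^(8N) / [sqrt(2π·8N) (8N/e)^(8N)]
     = (2π N)^(8/2) / sqrt(2π·8N) · (N/(8N))^(8N)
     = (2π N)^((8−1)/2) / sqrt(8) · 8^(−8N).
Since 8^8 > 1, the factor 8^(−8N) decays exponentially, so the ratio → 0. Substituting N = 9n gives the stated form.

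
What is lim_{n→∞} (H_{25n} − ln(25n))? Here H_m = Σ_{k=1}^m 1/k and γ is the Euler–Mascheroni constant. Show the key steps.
lim = γ

By Euler-Maclaurin, H_m = ln m + γ + O(1/m). So
  H_{25n} − ln(25n) = ln(25n) + γ − ln(25n) + O(1/n)
                       = ln(25/25) + γ + O(1/n).
Hence the limit is γ (since ln 1 = 0).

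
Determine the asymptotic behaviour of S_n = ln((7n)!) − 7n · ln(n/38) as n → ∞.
S_n ~ 7n · (ln 266 − 1) + O(ln n)

Stirling: ln((7n)!) = 7n ln(7n) − 7n + O(ln n).
  S_n = 7n ln(7n) − 7n − 7n ln(n/38) + O(ln n)
      = 7n ln(7n) − 7n ln n + 7n ln 38 − 7n + O(ln n)
      = 7n ln 7 + 7n ln 38 − 7n + O(ln n)
      = 7n (ln 266 − 1) + O(ln n).
Numerically ln(266) − 1 ≈ 4.5835.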